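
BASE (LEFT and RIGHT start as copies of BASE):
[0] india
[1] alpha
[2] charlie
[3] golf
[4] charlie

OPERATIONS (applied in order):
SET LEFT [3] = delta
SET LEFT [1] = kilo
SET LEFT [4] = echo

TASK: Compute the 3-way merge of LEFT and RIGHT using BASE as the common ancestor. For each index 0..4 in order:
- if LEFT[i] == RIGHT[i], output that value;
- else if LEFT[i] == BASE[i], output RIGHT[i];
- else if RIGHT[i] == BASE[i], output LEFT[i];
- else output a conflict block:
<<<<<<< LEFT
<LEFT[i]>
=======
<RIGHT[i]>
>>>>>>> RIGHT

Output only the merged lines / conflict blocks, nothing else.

Answer: india
kilo
charlie
delta
echo

Derivation:
Final LEFT:  [india, kilo, charlie, delta, echo]
Final RIGHT: [india, alpha, charlie, golf, charlie]
i=0: L=india R=india -> agree -> india
i=1: L=kilo, R=alpha=BASE -> take LEFT -> kilo
i=2: L=charlie R=charlie -> agree -> charlie
i=3: L=delta, R=golf=BASE -> take LEFT -> delta
i=4: L=echo, R=charlie=BASE -> take LEFT -> echo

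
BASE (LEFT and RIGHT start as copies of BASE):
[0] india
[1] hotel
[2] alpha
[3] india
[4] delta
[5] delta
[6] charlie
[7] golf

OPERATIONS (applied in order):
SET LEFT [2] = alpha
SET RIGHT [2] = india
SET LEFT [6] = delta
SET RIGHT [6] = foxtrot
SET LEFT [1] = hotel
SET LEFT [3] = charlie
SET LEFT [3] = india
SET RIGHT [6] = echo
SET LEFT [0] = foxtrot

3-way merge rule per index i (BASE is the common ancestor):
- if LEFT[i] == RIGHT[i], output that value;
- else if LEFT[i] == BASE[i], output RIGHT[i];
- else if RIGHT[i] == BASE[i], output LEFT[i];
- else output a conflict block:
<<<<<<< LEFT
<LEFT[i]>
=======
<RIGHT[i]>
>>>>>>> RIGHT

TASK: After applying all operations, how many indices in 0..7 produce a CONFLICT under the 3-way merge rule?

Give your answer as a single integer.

Answer: 1

Derivation:
Final LEFT:  [foxtrot, hotel, alpha, india, delta, delta, delta, golf]
Final RIGHT: [india, hotel, india, india, delta, delta, echo, golf]
i=0: L=foxtrot, R=india=BASE -> take LEFT -> foxtrot
i=1: L=hotel R=hotel -> agree -> hotel
i=2: L=alpha=BASE, R=india -> take RIGHT -> india
i=3: L=india R=india -> agree -> india
i=4: L=delta R=delta -> agree -> delta
i=5: L=delta R=delta -> agree -> delta
i=6: BASE=charlie L=delta R=echo all differ -> CONFLICT
i=7: L=golf R=golf -> agree -> golf
Conflict count: 1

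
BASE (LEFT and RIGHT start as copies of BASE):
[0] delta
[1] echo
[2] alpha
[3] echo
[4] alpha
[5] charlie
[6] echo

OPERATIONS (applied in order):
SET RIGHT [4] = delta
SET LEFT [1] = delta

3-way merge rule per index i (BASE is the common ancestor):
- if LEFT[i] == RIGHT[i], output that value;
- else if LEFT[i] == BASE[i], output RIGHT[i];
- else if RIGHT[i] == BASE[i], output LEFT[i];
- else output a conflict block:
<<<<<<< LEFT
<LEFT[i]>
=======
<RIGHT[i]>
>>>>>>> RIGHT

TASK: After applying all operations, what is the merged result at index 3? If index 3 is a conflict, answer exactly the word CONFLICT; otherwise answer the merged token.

Final LEFT:  [delta, delta, alpha, echo, alpha, charlie, echo]
Final RIGHT: [delta, echo, alpha, echo, delta, charlie, echo]
i=0: L=delta R=delta -> agree -> delta
i=1: L=delta, R=echo=BASE -> take LEFT -> delta
i=2: L=alpha R=alpha -> agree -> alpha
i=3: L=echo R=echo -> agree -> echo
i=4: L=alpha=BASE, R=delta -> take RIGHT -> delta
i=5: L=charlie R=charlie -> agree -> charlie
i=6: L=echo R=echo -> agree -> echo
Index 3 -> echo

Answer: echo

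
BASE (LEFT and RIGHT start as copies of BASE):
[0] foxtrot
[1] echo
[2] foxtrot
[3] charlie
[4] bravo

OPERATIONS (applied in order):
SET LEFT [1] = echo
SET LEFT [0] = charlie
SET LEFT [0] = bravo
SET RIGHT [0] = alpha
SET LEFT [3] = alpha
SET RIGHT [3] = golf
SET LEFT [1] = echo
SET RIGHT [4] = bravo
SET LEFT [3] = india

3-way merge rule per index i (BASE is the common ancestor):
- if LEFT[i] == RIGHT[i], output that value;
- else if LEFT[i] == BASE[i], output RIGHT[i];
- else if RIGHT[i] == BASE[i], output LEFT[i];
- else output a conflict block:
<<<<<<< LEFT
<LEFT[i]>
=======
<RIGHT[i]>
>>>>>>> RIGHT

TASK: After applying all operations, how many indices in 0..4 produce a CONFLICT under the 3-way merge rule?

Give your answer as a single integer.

Final LEFT:  [bravo, echo, foxtrot, india, bravo]
Final RIGHT: [alpha, echo, foxtrot, golf, bravo]
i=0: BASE=foxtrot L=bravo R=alpha all differ -> CONFLICT
i=1: L=echo R=echo -> agree -> echo
i=2: L=foxtrot R=foxtrot -> agree -> foxtrot
i=3: BASE=charlie L=india R=golf all differ -> CONFLICT
i=4: L=bravo R=bravo -> agree -> bravo
Conflict count: 2

Answer: 2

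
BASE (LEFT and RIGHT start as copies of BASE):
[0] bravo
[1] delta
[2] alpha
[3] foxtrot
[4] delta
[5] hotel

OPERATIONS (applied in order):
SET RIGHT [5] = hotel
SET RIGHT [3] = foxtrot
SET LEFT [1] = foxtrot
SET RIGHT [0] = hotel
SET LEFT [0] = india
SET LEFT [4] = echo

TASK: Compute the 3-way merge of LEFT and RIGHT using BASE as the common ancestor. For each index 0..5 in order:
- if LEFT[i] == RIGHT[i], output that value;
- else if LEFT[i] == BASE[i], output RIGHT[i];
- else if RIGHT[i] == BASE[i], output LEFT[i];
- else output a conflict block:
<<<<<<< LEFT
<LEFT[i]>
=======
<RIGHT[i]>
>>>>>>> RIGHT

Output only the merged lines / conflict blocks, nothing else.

Answer: <<<<<<< LEFT
india
=======
hotel
>>>>>>> RIGHT
foxtrot
alpha
foxtrot
echo
hotel

Derivation:
Final LEFT:  [india, foxtrot, alpha, foxtrot, echo, hotel]
Final RIGHT: [hotel, delta, alpha, foxtrot, delta, hotel]
i=0: BASE=bravo L=india R=hotel all differ -> CONFLICT
i=1: L=foxtrot, R=delta=BASE -> take LEFT -> foxtrot
i=2: L=alpha R=alpha -> agree -> alpha
i=3: L=foxtrot R=foxtrot -> agree -> foxtrot
i=4: L=echo, R=delta=BASE -> take LEFT -> echo
i=5: L=hotel R=hotel -> agree -> hotel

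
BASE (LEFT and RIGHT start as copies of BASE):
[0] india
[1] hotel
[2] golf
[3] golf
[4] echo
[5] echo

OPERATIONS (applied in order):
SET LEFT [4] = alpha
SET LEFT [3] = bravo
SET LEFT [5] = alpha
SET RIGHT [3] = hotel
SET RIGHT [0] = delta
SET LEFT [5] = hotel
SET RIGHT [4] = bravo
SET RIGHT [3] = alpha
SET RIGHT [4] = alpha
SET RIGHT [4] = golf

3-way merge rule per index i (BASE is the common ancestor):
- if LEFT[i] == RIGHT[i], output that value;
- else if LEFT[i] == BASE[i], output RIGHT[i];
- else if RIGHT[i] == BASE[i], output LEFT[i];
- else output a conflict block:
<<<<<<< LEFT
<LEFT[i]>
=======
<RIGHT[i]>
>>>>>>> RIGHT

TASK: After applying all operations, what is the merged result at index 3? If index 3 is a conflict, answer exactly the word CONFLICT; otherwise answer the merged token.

Final LEFT:  [india, hotel, golf, bravo, alpha, hotel]
Final RIGHT: [delta, hotel, golf, alpha, golf, echo]
i=0: L=india=BASE, R=delta -> take RIGHT -> delta
i=1: L=hotel R=hotel -> agree -> hotel
i=2: L=golf R=golf -> agree -> golf
i=3: BASE=golf L=bravo R=alpha all differ -> CONFLICT
i=4: BASE=echo L=alpha R=golf all differ -> CONFLICT
i=5: L=hotel, R=echo=BASE -> take LEFT -> hotel
Index 3 -> CONFLICT

Answer: CONFLICT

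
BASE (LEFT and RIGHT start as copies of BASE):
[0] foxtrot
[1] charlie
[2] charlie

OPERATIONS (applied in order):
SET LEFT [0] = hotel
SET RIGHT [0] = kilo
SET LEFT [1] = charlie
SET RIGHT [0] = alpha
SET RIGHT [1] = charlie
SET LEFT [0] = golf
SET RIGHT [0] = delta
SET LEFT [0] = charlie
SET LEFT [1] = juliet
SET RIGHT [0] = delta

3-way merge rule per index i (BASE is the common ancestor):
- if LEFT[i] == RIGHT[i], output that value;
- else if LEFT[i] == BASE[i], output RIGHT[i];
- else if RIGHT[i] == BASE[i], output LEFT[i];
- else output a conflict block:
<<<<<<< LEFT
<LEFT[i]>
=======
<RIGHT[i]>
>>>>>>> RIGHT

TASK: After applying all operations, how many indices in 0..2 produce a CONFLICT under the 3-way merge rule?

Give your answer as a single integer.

Final LEFT:  [charlie, juliet, charlie]
Final RIGHT: [delta, charlie, charlie]
i=0: BASE=foxtrot L=charlie R=delta all differ -> CONFLICT
i=1: L=juliet, R=charlie=BASE -> take LEFT -> juliet
i=2: L=charlie R=charlie -> agree -> charlie
Conflict count: 1

Answer: 1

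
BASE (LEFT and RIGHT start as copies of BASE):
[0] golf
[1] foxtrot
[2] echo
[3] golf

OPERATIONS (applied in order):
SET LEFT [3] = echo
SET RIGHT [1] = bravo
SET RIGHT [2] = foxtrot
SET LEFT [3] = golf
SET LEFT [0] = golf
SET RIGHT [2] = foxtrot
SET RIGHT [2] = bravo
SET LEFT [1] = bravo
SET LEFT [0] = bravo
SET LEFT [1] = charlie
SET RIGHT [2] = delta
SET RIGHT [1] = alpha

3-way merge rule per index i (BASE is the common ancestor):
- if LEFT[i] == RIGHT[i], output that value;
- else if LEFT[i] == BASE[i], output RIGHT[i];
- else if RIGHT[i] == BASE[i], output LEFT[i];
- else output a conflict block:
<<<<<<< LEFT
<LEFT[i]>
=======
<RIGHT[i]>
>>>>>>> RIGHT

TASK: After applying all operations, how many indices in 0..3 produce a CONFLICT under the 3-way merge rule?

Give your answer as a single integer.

Final LEFT:  [bravo, charlie, echo, golf]
Final RIGHT: [golf, alpha, delta, golf]
i=0: L=bravo, R=golf=BASE -> take LEFT -> bravo
i=1: BASE=foxtrot L=charlie R=alpha all differ -> CONFLICT
i=2: L=echo=BASE, R=delta -> take RIGHT -> delta
i=3: L=golf R=golf -> agree -> golf
Conflict count: 1

Answer: 1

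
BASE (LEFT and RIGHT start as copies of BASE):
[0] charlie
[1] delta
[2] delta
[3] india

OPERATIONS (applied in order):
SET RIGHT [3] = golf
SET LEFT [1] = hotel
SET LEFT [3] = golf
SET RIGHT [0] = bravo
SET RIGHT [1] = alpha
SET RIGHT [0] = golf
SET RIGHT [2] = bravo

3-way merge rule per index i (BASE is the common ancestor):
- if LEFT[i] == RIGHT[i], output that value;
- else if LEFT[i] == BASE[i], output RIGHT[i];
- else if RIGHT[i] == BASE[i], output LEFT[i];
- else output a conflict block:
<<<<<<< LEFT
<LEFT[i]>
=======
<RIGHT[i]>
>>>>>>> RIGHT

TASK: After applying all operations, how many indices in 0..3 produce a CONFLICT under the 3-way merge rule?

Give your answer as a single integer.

Answer: 1

Derivation:
Final LEFT:  [charlie, hotel, delta, golf]
Final RIGHT: [golf, alpha, bravo, golf]
i=0: L=charlie=BASE, R=golf -> take RIGHT -> golf
i=1: BASE=delta L=hotel R=alpha all differ -> CONFLICT
i=2: L=delta=BASE, R=bravo -> take RIGHT -> bravo
i=3: L=golf R=golf -> agree -> golf
Conflict count: 1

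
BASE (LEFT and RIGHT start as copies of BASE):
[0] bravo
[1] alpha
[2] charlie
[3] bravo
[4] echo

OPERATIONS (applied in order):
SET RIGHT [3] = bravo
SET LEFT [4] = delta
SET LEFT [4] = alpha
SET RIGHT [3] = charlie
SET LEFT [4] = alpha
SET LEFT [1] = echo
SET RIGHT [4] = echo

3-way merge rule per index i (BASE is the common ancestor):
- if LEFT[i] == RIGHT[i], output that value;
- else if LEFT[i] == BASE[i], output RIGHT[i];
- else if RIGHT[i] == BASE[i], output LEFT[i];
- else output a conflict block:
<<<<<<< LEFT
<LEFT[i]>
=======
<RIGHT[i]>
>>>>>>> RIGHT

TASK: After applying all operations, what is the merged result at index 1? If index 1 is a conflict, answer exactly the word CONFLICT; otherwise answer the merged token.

Answer: echo

Derivation:
Final LEFT:  [bravo, echo, charlie, bravo, alpha]
Final RIGHT: [bravo, alpha, charlie, charlie, echo]
i=0: L=bravo R=bravo -> agree -> bravo
i=1: L=echo, R=alpha=BASE -> take LEFT -> echo
i=2: L=charlie R=charlie -> agree -> charlie
i=3: L=bravo=BASE, R=charlie -> take RIGHT -> charlie
i=4: L=alpha, R=echo=BASE -> take LEFT -> alpha
Index 1 -> echo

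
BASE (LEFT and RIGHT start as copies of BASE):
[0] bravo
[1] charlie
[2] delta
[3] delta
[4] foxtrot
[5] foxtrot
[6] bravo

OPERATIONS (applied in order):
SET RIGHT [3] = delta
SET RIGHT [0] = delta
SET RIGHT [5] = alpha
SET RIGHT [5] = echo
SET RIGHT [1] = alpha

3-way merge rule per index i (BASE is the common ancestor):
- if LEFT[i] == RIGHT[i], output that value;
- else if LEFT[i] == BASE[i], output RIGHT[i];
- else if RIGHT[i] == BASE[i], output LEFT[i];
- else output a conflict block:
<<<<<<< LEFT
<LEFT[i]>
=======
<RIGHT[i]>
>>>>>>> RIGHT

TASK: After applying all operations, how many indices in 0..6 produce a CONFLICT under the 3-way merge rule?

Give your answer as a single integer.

Final LEFT:  [bravo, charlie, delta, delta, foxtrot, foxtrot, bravo]
Final RIGHT: [delta, alpha, delta, delta, foxtrot, echo, bravo]
i=0: L=bravo=BASE, R=delta -> take RIGHT -> delta
i=1: L=charlie=BASE, R=alpha -> take RIGHT -> alpha
i=2: L=delta R=delta -> agree -> delta
i=3: L=delta R=delta -> agree -> delta
i=4: L=foxtrot R=foxtrot -> agree -> foxtrot
i=5: L=foxtrot=BASE, R=echo -> take RIGHT -> echo
i=6: L=bravo R=bravo -> agree -> bravo
Conflict count: 0

Answer: 0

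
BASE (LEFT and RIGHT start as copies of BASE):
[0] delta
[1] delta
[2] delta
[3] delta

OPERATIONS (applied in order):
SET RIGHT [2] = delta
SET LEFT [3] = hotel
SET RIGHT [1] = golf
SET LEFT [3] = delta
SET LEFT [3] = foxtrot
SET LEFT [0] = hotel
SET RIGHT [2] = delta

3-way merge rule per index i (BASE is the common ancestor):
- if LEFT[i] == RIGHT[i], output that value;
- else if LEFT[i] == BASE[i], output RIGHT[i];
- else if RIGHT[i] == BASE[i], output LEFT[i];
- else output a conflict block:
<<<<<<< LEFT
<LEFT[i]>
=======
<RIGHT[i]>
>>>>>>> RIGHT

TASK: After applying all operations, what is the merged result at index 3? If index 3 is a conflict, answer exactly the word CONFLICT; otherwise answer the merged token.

Final LEFT:  [hotel, delta, delta, foxtrot]
Final RIGHT: [delta, golf, delta, delta]
i=0: L=hotel, R=delta=BASE -> take LEFT -> hotel
i=1: L=delta=BASE, R=golf -> take RIGHT -> golf
i=2: L=delta R=delta -> agree -> delta
i=3: L=foxtrot, R=delta=BASE -> take LEFT -> foxtrot
Index 3 -> foxtrot

Answer: foxtrot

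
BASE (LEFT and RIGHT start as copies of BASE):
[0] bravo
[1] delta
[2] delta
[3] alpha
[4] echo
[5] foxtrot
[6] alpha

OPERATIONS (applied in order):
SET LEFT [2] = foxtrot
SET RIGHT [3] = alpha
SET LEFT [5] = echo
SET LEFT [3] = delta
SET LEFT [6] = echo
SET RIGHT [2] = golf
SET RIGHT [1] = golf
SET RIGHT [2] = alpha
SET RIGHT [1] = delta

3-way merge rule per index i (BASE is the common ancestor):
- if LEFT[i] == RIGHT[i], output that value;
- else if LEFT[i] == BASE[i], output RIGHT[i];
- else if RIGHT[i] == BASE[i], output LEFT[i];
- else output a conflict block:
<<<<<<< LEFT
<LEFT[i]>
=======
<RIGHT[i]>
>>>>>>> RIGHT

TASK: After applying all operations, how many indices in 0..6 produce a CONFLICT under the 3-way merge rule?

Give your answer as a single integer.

Answer: 1

Derivation:
Final LEFT:  [bravo, delta, foxtrot, delta, echo, echo, echo]
Final RIGHT: [bravo, delta, alpha, alpha, echo, foxtrot, alpha]
i=0: L=bravo R=bravo -> agree -> bravo
i=1: L=delta R=delta -> agree -> delta
i=2: BASE=delta L=foxtrot R=alpha all differ -> CONFLICT
i=3: L=delta, R=alpha=BASE -> take LEFT -> delta
i=4: L=echo R=echo -> agree -> echo
i=5: L=echo, R=foxtrot=BASE -> take LEFT -> echo
i=6: L=echo, R=alpha=BASE -> take LEFT -> echo
Conflict count: 1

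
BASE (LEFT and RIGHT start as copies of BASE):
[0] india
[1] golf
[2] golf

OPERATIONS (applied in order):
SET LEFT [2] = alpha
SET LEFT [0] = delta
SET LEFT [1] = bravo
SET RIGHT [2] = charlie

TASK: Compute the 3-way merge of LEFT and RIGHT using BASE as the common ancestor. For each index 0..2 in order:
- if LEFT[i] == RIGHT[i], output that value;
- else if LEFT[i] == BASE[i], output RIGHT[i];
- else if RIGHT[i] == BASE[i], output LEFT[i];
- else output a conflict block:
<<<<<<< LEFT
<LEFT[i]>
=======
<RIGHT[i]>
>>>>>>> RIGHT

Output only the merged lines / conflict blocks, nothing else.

Final LEFT:  [delta, bravo, alpha]
Final RIGHT: [india, golf, charlie]
i=0: L=delta, R=india=BASE -> take LEFT -> delta
i=1: L=bravo, R=golf=BASE -> take LEFT -> bravo
i=2: BASE=golf L=alpha R=charlie all differ -> CONFLICT

Answer: delta
bravo
<<<<<<< LEFT
alpha
=======
charlie
>>>>>>> RIGHT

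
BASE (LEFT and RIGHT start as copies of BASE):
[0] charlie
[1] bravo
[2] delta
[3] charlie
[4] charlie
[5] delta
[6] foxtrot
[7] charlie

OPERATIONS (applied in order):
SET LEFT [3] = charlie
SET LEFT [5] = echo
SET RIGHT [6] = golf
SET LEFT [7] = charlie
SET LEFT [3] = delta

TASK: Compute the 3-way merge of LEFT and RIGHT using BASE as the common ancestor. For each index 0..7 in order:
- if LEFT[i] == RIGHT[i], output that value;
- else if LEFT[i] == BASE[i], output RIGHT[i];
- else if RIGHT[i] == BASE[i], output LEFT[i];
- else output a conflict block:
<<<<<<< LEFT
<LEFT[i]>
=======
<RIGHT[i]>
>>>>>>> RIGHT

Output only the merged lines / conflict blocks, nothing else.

Final LEFT:  [charlie, bravo, delta, delta, charlie, echo, foxtrot, charlie]
Final RIGHT: [charlie, bravo, delta, charlie, charlie, delta, golf, charlie]
i=0: L=charlie R=charlie -> agree -> charlie
i=1: L=bravo R=bravo -> agree -> bravo
i=2: L=delta R=delta -> agree -> delta
i=3: L=delta, R=charlie=BASE -> take LEFT -> delta
i=4: L=charlie R=charlie -> agree -> charlie
i=5: L=echo, R=delta=BASE -> take LEFT -> echo
i=6: L=foxtrot=BASE, R=golf -> take RIGHT -> golf
i=7: L=charlie R=charlie -> agree -> charlie

Answer: charlie
bravo
delta
delta
charlie
echo
golf
charlie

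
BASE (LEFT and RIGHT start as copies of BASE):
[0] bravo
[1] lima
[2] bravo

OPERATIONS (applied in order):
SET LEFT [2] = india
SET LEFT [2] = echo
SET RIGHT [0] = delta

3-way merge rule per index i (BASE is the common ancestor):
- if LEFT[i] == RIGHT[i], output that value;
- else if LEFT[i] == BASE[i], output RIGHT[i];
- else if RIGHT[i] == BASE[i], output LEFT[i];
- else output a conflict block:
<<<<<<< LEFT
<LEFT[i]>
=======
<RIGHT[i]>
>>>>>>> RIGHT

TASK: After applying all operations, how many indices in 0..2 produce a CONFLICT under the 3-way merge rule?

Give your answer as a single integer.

Final LEFT:  [bravo, lima, echo]
Final RIGHT: [delta, lima, bravo]
i=0: L=bravo=BASE, R=delta -> take RIGHT -> delta
i=1: L=lima R=lima -> agree -> lima
i=2: L=echo, R=bravo=BASE -> take LEFT -> echo
Conflict count: 0

Answer: 0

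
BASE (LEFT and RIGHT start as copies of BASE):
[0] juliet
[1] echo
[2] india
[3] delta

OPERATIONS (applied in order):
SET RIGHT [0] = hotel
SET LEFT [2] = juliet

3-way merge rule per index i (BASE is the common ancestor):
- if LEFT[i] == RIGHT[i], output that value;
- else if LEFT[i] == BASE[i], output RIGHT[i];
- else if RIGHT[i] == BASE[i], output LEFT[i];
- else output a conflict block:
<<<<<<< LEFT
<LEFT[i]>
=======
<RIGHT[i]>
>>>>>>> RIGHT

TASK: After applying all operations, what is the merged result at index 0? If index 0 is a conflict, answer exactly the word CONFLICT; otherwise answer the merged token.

Final LEFT:  [juliet, echo, juliet, delta]
Final RIGHT: [hotel, echo, india, delta]
i=0: L=juliet=BASE, R=hotel -> take RIGHT -> hotel
i=1: L=echo R=echo -> agree -> echo
i=2: L=juliet, R=india=BASE -> take LEFT -> juliet
i=3: L=delta R=delta -> agree -> delta
Index 0 -> hotel

Answer: hotel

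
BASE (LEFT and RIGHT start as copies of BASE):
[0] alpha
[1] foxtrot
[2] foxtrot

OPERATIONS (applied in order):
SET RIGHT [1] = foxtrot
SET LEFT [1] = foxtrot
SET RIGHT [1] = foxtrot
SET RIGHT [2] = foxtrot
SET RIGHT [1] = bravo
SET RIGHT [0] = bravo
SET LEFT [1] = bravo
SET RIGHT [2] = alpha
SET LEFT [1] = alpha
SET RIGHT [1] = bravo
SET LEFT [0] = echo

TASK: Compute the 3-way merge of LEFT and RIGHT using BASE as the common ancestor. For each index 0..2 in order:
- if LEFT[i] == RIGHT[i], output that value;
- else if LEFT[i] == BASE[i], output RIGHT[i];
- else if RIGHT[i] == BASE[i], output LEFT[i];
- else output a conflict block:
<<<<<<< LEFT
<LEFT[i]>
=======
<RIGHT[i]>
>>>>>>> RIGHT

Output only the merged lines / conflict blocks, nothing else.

Final LEFT:  [echo, alpha, foxtrot]
Final RIGHT: [bravo, bravo, alpha]
i=0: BASE=alpha L=echo R=bravo all differ -> CONFLICT
i=1: BASE=foxtrot L=alpha R=bravo all differ -> CONFLICT
i=2: L=foxtrot=BASE, R=alpha -> take RIGHT -> alpha

Answer: <<<<<<< LEFT
echo
=======
bravo
>>>>>>> RIGHT
<<<<<<< LEFT
alpha
=======
bravo
>>>>>>> RIGHT
alpha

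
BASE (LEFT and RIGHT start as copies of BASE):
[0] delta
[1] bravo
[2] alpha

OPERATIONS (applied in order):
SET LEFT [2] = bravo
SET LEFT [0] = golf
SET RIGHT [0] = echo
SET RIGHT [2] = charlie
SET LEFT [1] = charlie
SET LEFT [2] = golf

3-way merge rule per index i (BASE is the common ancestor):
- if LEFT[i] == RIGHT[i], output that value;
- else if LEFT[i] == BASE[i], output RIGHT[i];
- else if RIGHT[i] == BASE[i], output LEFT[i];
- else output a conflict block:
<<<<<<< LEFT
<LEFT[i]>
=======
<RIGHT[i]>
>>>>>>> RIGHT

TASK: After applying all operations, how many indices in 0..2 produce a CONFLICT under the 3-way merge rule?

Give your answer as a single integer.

Answer: 2

Derivation:
Final LEFT:  [golf, charlie, golf]
Final RIGHT: [echo, bravo, charlie]
i=0: BASE=delta L=golf R=echo all differ -> CONFLICT
i=1: L=charlie, R=bravo=BASE -> take LEFT -> charlie
i=2: BASE=alpha L=golf R=charlie all differ -> CONFLICT
Conflict count: 2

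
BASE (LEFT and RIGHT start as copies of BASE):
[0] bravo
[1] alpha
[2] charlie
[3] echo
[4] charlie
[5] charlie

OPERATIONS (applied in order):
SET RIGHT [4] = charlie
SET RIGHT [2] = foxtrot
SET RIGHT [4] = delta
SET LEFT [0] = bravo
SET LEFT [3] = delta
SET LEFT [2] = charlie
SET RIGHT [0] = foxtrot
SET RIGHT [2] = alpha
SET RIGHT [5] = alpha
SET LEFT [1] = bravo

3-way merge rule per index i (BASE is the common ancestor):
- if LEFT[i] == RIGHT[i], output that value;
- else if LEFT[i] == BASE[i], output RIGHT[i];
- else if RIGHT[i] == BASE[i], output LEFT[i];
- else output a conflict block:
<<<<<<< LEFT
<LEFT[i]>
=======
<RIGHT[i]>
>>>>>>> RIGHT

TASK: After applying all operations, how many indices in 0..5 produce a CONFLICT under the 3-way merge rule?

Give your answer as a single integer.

Answer: 0

Derivation:
Final LEFT:  [bravo, bravo, charlie, delta, charlie, charlie]
Final RIGHT: [foxtrot, alpha, alpha, echo, delta, alpha]
i=0: L=bravo=BASE, R=foxtrot -> take RIGHT -> foxtrot
i=1: L=bravo, R=alpha=BASE -> take LEFT -> bravo
i=2: L=charlie=BASE, R=alpha -> take RIGHT -> alpha
i=3: L=delta, R=echo=BASE -> take LEFT -> delta
i=4: L=charlie=BASE, R=delta -> take RIGHT -> delta
i=5: L=charlie=BASE, R=alpha -> take RIGHT -> alpha
Conflict count: 0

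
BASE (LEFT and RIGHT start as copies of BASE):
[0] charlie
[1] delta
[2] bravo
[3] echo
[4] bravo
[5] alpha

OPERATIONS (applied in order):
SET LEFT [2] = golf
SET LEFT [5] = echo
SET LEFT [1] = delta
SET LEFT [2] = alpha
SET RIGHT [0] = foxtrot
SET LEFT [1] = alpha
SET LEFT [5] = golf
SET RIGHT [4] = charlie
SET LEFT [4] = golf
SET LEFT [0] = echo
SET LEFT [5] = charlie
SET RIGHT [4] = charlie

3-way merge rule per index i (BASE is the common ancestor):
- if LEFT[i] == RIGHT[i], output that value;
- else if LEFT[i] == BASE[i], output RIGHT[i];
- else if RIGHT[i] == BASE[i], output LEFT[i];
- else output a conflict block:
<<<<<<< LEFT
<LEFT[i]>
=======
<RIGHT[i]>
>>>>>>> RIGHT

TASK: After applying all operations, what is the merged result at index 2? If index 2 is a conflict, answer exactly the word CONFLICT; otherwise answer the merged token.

Final LEFT:  [echo, alpha, alpha, echo, golf, charlie]
Final RIGHT: [foxtrot, delta, bravo, echo, charlie, alpha]
i=0: BASE=charlie L=echo R=foxtrot all differ -> CONFLICT
i=1: L=alpha, R=delta=BASE -> take LEFT -> alpha
i=2: L=alpha, R=bravo=BASE -> take LEFT -> alpha
i=3: L=echo R=echo -> agree -> echo
i=4: BASE=bravo L=golf R=charlie all differ -> CONFLICT
i=5: L=charlie, R=alpha=BASE -> take LEFT -> charlie
Index 2 -> alpha

Answer: alpha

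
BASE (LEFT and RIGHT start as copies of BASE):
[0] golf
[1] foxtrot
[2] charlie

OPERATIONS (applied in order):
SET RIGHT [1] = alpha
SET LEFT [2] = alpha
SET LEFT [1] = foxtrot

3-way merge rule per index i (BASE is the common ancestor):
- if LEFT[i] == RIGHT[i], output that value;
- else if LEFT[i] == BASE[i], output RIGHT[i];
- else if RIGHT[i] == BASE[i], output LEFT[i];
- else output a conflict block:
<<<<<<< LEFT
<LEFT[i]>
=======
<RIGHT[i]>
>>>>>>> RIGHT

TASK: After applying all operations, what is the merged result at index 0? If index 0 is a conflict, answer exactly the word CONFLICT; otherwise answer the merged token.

Answer: golf

Derivation:
Final LEFT:  [golf, foxtrot, alpha]
Final RIGHT: [golf, alpha, charlie]
i=0: L=golf R=golf -> agree -> golf
i=1: L=foxtrot=BASE, R=alpha -> take RIGHT -> alpha
i=2: L=alpha, R=charlie=BASE -> take LEFT -> alpha
Index 0 -> golf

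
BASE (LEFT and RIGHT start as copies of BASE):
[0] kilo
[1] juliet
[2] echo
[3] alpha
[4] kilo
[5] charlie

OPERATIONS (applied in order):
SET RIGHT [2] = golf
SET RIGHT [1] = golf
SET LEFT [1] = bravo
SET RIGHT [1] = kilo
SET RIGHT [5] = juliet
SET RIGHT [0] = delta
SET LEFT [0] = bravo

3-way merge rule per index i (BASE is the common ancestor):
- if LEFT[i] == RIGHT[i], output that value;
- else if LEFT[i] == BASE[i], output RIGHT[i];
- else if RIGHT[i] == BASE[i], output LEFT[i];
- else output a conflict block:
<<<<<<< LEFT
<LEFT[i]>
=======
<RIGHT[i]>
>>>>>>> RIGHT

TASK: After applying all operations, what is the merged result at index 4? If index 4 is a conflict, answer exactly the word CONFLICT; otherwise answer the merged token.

Answer: kilo

Derivation:
Final LEFT:  [bravo, bravo, echo, alpha, kilo, charlie]
Final RIGHT: [delta, kilo, golf, alpha, kilo, juliet]
i=0: BASE=kilo L=bravo R=delta all differ -> CONFLICT
i=1: BASE=juliet L=bravo R=kilo all differ -> CONFLICT
i=2: L=echo=BASE, R=golf -> take RIGHT -> golf
i=3: L=alpha R=alpha -> agree -> alpha
i=4: L=kilo R=kilo -> agree -> kilo
i=5: L=charlie=BASE, R=juliet -> take RIGHT -> juliet
Index 4 -> kilo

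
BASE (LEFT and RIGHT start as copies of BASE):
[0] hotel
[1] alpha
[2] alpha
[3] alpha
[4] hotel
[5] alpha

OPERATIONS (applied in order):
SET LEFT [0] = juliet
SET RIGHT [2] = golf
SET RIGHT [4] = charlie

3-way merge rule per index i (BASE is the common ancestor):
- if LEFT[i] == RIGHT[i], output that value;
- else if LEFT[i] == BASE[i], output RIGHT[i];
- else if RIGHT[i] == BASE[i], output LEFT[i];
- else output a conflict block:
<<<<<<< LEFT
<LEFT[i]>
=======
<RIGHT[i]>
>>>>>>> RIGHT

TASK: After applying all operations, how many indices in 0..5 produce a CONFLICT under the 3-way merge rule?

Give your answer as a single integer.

Final LEFT:  [juliet, alpha, alpha, alpha, hotel, alpha]
Final RIGHT: [hotel, alpha, golf, alpha, charlie, alpha]
i=0: L=juliet, R=hotel=BASE -> take LEFT -> juliet
i=1: L=alpha R=alpha -> agree -> alpha
i=2: L=alpha=BASE, R=golf -> take RIGHT -> golf
i=3: L=alpha R=alpha -> agree -> alpha
i=4: L=hotel=BASE, R=charlie -> take RIGHT -> charlie
i=5: L=alpha R=alpha -> agree -> alpha
Conflict count: 0

Answer: 0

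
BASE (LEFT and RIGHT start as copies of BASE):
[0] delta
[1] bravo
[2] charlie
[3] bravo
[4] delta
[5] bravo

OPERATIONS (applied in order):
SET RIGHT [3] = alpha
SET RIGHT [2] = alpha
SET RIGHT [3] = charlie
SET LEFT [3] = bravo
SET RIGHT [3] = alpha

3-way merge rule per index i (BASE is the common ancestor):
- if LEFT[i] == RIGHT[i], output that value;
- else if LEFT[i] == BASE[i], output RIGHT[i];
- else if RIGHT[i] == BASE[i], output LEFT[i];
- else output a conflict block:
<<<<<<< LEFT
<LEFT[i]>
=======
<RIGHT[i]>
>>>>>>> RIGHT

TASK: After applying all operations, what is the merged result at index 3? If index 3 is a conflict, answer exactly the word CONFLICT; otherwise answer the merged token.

Final LEFT:  [delta, bravo, charlie, bravo, delta, bravo]
Final RIGHT: [delta, bravo, alpha, alpha, delta, bravo]
i=0: L=delta R=delta -> agree -> delta
i=1: L=bravo R=bravo -> agree -> bravo
i=2: L=charlie=BASE, R=alpha -> take RIGHT -> alpha
i=3: L=bravo=BASE, R=alpha -> take RIGHT -> alpha
i=4: L=delta R=delta -> agree -> delta
i=5: L=bravo R=bravo -> agree -> bravo
Index 3 -> alpha

Answer: alpha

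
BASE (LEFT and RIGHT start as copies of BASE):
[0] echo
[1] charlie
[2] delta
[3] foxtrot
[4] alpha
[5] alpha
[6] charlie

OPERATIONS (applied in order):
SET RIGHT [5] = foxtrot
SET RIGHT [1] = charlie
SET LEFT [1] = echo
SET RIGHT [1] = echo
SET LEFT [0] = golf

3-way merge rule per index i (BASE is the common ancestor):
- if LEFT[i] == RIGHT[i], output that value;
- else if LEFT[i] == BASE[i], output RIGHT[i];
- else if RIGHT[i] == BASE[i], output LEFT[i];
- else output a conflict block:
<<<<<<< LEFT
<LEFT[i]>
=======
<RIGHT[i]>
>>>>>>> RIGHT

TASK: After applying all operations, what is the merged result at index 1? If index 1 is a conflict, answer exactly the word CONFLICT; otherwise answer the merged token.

Final LEFT:  [golf, echo, delta, foxtrot, alpha, alpha, charlie]
Final RIGHT: [echo, echo, delta, foxtrot, alpha, foxtrot, charlie]
i=0: L=golf, R=echo=BASE -> take LEFT -> golf
i=1: L=echo R=echo -> agree -> echo
i=2: L=delta R=delta -> agree -> delta
i=3: L=foxtrot R=foxtrot -> agree -> foxtrot
i=4: L=alpha R=alpha -> agree -> alpha
i=5: L=alpha=BASE, R=foxtrot -> take RIGHT -> foxtrot
i=6: L=charlie R=charlie -> agree -> charlie
Index 1 -> echo

Answer: echo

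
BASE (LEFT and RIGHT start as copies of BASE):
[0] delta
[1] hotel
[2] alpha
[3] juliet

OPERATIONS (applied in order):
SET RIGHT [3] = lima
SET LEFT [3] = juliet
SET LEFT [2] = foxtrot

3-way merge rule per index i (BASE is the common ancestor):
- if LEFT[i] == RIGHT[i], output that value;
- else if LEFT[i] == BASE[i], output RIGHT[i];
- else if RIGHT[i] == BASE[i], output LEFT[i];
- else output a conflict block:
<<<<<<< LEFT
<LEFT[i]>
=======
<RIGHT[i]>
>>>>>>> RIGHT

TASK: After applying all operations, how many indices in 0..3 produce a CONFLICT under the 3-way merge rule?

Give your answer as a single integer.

Answer: 0

Derivation:
Final LEFT:  [delta, hotel, foxtrot, juliet]
Final RIGHT: [delta, hotel, alpha, lima]
i=0: L=delta R=delta -> agree -> delta
i=1: L=hotel R=hotel -> agree -> hotel
i=2: L=foxtrot, R=alpha=BASE -> take LEFT -> foxtrot
i=3: L=juliet=BASE, R=lima -> take RIGHT -> lima
Conflict count: 0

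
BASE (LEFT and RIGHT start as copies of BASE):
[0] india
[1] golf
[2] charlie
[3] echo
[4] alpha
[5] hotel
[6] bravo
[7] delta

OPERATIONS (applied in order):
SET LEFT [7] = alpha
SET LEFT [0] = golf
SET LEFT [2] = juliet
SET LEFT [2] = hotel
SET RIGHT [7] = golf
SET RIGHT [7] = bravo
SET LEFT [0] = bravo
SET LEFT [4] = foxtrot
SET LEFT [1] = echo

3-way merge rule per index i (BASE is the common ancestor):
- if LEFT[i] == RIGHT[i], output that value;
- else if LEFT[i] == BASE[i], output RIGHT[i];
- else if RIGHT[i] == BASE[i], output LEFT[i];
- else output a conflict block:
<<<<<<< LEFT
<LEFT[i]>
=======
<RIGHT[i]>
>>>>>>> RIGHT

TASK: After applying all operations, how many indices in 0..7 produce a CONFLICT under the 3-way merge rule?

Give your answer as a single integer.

Final LEFT:  [bravo, echo, hotel, echo, foxtrot, hotel, bravo, alpha]
Final RIGHT: [india, golf, charlie, echo, alpha, hotel, bravo, bravo]
i=0: L=bravo, R=india=BASE -> take LEFT -> bravo
i=1: L=echo, R=golf=BASE -> take LEFT -> echo
i=2: L=hotel, R=charlie=BASE -> take LEFT -> hotel
i=3: L=echo R=echo -> agree -> echo
i=4: L=foxtrot, R=alpha=BASE -> take LEFT -> foxtrot
i=5: L=hotel R=hotel -> agree -> hotel
i=6: L=bravo R=bravo -> agree -> bravo
i=7: BASE=delta L=alpha R=bravo all differ -> CONFLICT
Conflict count: 1

Answer: 1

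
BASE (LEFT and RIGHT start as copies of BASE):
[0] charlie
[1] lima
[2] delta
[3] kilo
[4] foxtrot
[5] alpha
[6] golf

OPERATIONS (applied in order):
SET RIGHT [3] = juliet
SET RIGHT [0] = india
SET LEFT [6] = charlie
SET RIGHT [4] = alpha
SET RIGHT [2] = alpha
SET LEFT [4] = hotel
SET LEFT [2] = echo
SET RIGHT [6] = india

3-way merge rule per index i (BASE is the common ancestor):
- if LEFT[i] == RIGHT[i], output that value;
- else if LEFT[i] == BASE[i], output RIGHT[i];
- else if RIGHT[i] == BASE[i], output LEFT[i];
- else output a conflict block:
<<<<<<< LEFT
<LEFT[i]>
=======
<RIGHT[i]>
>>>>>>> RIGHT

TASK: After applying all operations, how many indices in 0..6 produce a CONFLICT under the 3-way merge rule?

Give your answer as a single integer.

Answer: 3

Derivation:
Final LEFT:  [charlie, lima, echo, kilo, hotel, alpha, charlie]
Final RIGHT: [india, lima, alpha, juliet, alpha, alpha, india]
i=0: L=charlie=BASE, R=india -> take RIGHT -> india
i=1: L=lima R=lima -> agree -> lima
i=2: BASE=delta L=echo R=alpha all differ -> CONFLICT
i=3: L=kilo=BASE, R=juliet -> take RIGHT -> juliet
i=4: BASE=foxtrot L=hotel R=alpha all differ -> CONFLICT
i=5: L=alpha R=alpha -> agree -> alpha
i=6: BASE=golf L=charlie R=india all differ -> CONFLICT
Conflict count: 3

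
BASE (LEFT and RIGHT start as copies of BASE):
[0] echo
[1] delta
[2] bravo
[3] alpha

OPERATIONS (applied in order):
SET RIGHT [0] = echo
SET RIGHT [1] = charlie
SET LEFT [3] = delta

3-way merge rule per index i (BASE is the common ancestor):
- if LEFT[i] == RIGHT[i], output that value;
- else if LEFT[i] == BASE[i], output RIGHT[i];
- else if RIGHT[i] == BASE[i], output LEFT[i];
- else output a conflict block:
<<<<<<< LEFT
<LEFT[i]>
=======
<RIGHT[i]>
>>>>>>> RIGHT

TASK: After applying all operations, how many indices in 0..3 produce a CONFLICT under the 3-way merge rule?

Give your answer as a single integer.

Answer: 0

Derivation:
Final LEFT:  [echo, delta, bravo, delta]
Final RIGHT: [echo, charlie, bravo, alpha]
i=0: L=echo R=echo -> agree -> echo
i=1: L=delta=BASE, R=charlie -> take RIGHT -> charlie
i=2: L=bravo R=bravo -> agree -> bravo
i=3: L=delta, R=alpha=BASE -> take LEFT -> delta
Conflict count: 0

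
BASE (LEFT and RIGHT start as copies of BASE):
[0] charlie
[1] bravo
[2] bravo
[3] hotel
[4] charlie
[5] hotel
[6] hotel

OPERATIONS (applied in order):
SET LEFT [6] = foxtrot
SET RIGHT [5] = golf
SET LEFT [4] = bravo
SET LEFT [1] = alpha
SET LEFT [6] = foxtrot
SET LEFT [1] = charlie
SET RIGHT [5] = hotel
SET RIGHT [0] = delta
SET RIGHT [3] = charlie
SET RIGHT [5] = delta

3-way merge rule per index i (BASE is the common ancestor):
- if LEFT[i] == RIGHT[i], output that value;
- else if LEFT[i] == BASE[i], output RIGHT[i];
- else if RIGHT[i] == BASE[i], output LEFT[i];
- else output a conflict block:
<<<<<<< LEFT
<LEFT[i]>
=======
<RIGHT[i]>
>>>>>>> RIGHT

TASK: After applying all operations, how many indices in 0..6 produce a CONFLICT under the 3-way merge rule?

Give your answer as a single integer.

Answer: 0

Derivation:
Final LEFT:  [charlie, charlie, bravo, hotel, bravo, hotel, foxtrot]
Final RIGHT: [delta, bravo, bravo, charlie, charlie, delta, hotel]
i=0: L=charlie=BASE, R=delta -> take RIGHT -> delta
i=1: L=charlie, R=bravo=BASE -> take LEFT -> charlie
i=2: L=bravo R=bravo -> agree -> bravo
i=3: L=hotel=BASE, R=charlie -> take RIGHT -> charlie
i=4: L=bravo, R=charlie=BASE -> take LEFT -> bravo
i=5: L=hotel=BASE, R=delta -> take RIGHT -> delta
i=6: L=foxtrot, R=hotel=BASE -> take LEFT -> foxtrot
Conflict count: 0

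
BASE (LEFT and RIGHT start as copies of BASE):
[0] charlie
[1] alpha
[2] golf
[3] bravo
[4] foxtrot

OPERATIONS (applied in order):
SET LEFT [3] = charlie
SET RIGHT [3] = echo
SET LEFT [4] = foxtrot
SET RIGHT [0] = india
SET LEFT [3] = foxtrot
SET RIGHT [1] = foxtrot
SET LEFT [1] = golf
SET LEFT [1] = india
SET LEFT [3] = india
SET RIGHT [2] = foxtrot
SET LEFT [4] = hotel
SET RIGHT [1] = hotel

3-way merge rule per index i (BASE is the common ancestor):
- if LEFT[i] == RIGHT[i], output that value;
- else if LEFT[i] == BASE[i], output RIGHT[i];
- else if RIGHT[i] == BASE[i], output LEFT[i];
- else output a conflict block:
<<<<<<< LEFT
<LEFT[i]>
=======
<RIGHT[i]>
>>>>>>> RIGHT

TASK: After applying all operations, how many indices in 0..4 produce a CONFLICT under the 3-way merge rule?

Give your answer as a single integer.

Final LEFT:  [charlie, india, golf, india, hotel]
Final RIGHT: [india, hotel, foxtrot, echo, foxtrot]
i=0: L=charlie=BASE, R=india -> take RIGHT -> india
i=1: BASE=alpha L=india R=hotel all differ -> CONFLICT
i=2: L=golf=BASE, R=foxtrot -> take RIGHT -> foxtrot
i=3: BASE=bravo L=india R=echo all differ -> CONFLICT
i=4: L=hotel, R=foxtrot=BASE -> take LEFT -> hotel
Conflict count: 2

Answer: 2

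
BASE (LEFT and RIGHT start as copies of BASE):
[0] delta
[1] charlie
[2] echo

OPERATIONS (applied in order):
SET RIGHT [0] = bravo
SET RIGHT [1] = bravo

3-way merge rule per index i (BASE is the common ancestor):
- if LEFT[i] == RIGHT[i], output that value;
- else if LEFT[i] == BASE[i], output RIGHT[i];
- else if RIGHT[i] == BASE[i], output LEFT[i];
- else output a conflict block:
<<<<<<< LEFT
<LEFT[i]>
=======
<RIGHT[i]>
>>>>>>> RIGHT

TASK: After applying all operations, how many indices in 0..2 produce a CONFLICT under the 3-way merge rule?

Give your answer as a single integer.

Final LEFT:  [delta, charlie, echo]
Final RIGHT: [bravo, bravo, echo]
i=0: L=delta=BASE, R=bravo -> take RIGHT -> bravo
i=1: L=charlie=BASE, R=bravo -> take RIGHT -> bravo
i=2: L=echo R=echo -> agree -> echo
Conflict count: 0

Answer: 0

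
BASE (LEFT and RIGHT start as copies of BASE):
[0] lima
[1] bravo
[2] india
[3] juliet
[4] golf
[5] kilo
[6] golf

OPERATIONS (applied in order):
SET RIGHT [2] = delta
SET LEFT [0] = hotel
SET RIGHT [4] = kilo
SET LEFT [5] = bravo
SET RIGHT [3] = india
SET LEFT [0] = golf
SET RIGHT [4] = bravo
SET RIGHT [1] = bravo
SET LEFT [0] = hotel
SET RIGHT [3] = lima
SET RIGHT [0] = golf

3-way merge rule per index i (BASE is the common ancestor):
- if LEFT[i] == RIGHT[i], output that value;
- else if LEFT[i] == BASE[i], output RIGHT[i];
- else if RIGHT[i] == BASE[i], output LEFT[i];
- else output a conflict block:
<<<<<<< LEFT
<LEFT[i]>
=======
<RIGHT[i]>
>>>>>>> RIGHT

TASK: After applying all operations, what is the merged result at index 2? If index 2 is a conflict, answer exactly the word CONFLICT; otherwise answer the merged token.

Answer: delta

Derivation:
Final LEFT:  [hotel, bravo, india, juliet, golf, bravo, golf]
Final RIGHT: [golf, bravo, delta, lima, bravo, kilo, golf]
i=0: BASE=lima L=hotel R=golf all differ -> CONFLICT
i=1: L=bravo R=bravo -> agree -> bravo
i=2: L=india=BASE, R=delta -> take RIGHT -> delta
i=3: L=juliet=BASE, R=lima -> take RIGHT -> lima
i=4: L=golf=BASE, R=bravo -> take RIGHT -> bravo
i=5: L=bravo, R=kilo=BASE -> take LEFT -> bravo
i=6: L=golf R=golf -> agree -> golf
Index 2 -> delta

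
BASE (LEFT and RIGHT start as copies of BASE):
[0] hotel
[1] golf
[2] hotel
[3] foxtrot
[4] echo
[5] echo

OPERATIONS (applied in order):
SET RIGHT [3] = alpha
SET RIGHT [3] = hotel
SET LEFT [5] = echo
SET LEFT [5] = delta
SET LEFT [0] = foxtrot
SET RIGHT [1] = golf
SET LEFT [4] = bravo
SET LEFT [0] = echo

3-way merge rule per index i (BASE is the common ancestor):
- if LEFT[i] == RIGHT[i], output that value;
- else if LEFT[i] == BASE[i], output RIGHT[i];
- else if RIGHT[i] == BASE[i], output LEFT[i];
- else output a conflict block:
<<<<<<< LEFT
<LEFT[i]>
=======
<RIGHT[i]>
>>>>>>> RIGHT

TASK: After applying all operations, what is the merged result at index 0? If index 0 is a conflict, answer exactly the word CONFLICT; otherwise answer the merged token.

Answer: echo

Derivation:
Final LEFT:  [echo, golf, hotel, foxtrot, bravo, delta]
Final RIGHT: [hotel, golf, hotel, hotel, echo, echo]
i=0: L=echo, R=hotel=BASE -> take LEFT -> echo
i=1: L=golf R=golf -> agree -> golf
i=2: L=hotel R=hotel -> agree -> hotel
i=3: L=foxtrot=BASE, R=hotel -> take RIGHT -> hotel
i=4: L=bravo, R=echo=BASE -> take LEFT -> bravo
i=5: L=delta, R=echo=BASE -> take LEFT -> delta
Index 0 -> echo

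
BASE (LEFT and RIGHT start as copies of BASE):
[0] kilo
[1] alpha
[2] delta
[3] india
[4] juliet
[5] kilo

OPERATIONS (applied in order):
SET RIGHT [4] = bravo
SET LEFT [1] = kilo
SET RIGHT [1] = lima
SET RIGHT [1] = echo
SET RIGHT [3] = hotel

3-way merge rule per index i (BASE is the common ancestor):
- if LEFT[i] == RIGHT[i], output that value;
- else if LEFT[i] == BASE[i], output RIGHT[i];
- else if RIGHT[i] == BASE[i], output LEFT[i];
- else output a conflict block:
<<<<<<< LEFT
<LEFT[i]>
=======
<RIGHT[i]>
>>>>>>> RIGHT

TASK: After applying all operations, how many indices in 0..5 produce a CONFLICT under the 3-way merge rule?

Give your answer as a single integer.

Answer: 1

Derivation:
Final LEFT:  [kilo, kilo, delta, india, juliet, kilo]
Final RIGHT: [kilo, echo, delta, hotel, bravo, kilo]
i=0: L=kilo R=kilo -> agree -> kilo
i=1: BASE=alpha L=kilo R=echo all differ -> CONFLICT
i=2: L=delta R=delta -> agree -> delta
i=3: L=india=BASE, R=hotel -> take RIGHT -> hotel
i=4: L=juliet=BASE, R=bravo -> take RIGHT -> bravo
i=5: L=kilo R=kilo -> agree -> kilo
Conflict count: 1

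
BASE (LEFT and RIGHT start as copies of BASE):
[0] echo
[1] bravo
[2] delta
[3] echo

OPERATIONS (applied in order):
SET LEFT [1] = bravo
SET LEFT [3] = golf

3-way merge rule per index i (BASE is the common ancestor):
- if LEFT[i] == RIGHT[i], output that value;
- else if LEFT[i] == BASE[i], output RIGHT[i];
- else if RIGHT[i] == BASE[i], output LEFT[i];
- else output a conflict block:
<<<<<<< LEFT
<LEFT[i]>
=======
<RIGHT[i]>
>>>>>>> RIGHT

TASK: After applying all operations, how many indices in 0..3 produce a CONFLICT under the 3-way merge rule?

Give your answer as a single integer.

Answer: 0

Derivation:
Final LEFT:  [echo, bravo, delta, golf]
Final RIGHT: [echo, bravo, delta, echo]
i=0: L=echo R=echo -> agree -> echo
i=1: L=bravo R=bravo -> agree -> bravo
i=2: L=delta R=delta -> agree -> delta
i=3: L=golf, R=echo=BASE -> take LEFT -> golf
Conflict count: 0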